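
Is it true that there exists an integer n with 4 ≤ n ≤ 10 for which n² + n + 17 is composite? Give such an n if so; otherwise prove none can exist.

The values for n = 4, 5, …, 10 are 37, 47, 59, 73, 89, 107, 127, and each of these is prime.
So no value in the range makes the expression composite.

No, no such integer n in that range exists.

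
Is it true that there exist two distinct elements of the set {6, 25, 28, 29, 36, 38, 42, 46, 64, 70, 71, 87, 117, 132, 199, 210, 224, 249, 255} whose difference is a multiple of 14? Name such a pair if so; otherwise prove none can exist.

6 mod 14 = 6 and 132 mod 14 = 6, so 132 − 6 = 126 = 9·14.

The pair (6, 132) works.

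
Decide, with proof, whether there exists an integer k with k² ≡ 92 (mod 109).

No such integer exists.

109 is prime, so by Euler's criterion 92 is a square mod 109 iff 92^((109−1)/2) = 92^54 ≡ 1 (mod 109).
Squaring successively (mod 109): 92^2 = 8464 ≡ 71; 92^4 ≡ 71² = 5041 ≡ 27; 92^8 ≡ 27² = 729 ≡ 75; 92^16 ≡ 75² = 5625 ≡ 66; 92^32 ≡ 66² = 4356 ≡ 105.
Since 54 = 32 + 16 + 4 + 2, 92^54 ≡ 105 · 66 · 27 · 71; multiplying out mod 109: 105·66 = 6930 ≡ 63, then 63·27 = 1701 ≡ 66, then 66·71 = 4686 ≡ 108. Thus 92^54 ≡ 108 ≡ −1 (mod 109).
The value −1 means 92 is a non-residue modulo 109, so k² ≡ 92 (mod 109) is impossible.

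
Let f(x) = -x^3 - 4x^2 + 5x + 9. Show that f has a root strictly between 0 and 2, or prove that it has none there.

f(0) = 9 and f(2) = -5, which have opposite signs.
Since f is a polynomial it is continuous on [0, 2].
By the Intermediate Value Theorem f must vanish at some point of (0, 2).

Yes, f has a root in the interval.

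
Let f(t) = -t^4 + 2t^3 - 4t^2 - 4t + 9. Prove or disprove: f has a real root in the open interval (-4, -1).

f(-4) = -423 and f(-1) = 6, which have opposite signs.
Since f is a polynomial it is continuous on [-4, -1].
By the Intermediate Value Theorem f must vanish at some point of (-4, -1).

Yes, f has a root in the interval.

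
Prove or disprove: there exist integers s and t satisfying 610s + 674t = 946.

Since gcd(610, 674) = 2 and 946 = 2·473, Bézout's identity guarantees a solution.
Dividing through by 2 reduces the equation to 305s + 337t = 473.
Dividing repeatedly: 337 = 1·305 + 32, 305 = 9·32 + 17, 32 = 1·17 + 15, 17 = 1·15 + 2, 15 = 7·2 + 1, 2 = 2·1 + 0.
Working back up the chain: 1 = 15 − 7·2 = 15 − 7·(17 − 1·15) = −7·17 + 8·15 = −7·17 + 8·(32 − 1·17) = 8·32 − 15·17 = 8·32 − 15·(305 − 9·32) = −15·305 + 143·32 = −15·305 + 143·(337 − 1·305) = 143·337 − 158·305. So 305·(-158) + 337·143 = 1.
Multiplying through by 473: s = (-158)·473 = -74734, t = 143·473 = 67639 is a solution.
The general solution is s = -74734 + 337k, t = 67639 − 305k; taking k = 222 gives the smaller pair s = 80, t = -71.
Check: 610·80 + 674·(-71) = 48800 − 47854 = 946. ✓

s = 80, t = -71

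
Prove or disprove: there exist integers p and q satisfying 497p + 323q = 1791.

p = 27, q = -36

Since gcd(497, 323) = 1, every integer is an integer combination of 497 and 323.
Euclidean algorithm: 497 = 1·323 + 174, 323 = 1·174 + 149, 174 = 1·149 + 25, 149 = 5·25 + 24, 25 = 1·24 + 1, 24 = 24·1 + 0.
Back-substituting, 1 = 25 − 1·24 = 25 − (149 − 5·25) = −149 + 6·25 = −149 + 6·(174 − 1·149) = 6·174 − 7·149 = 6·174 − 7·(323 − 1·174) = −7·323 + 13·174 = −7·323 + 13·(497 − 1·323) = 13·497 − 20·323; that is, 497·13 + 323·(-20) = 1.
Times 1791: 497·23283 + 323·(-35820) = 1791, so (23283, -35820) solves it.
Subtracting 72·323 from p and adding 72·497 to q gives the tidier solution (27, -36).
Check: 497·27 + 323·(-36) = 13419 − 11628 = 1791. ✓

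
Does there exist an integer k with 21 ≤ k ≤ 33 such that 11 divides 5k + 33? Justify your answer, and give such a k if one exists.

k = 22

At k = 21 the value 138 is not a multiple of 11. Try k = 22: 5·22 + 33 = 143 = 13·11, which is divisible by 11.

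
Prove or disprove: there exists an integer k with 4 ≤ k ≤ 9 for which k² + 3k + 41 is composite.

At k = 8: 8² + 3·8 + 41 = 129 = 3·43, which is composite.

k = 8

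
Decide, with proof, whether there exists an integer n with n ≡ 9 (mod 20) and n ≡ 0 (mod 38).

There is no such integer.

Reduce both congruences modulo 2, which divides 20 and 38: they say n ≡ 9 (mod 2) and n ≡ 0 (mod 2).
These are incompatible: 9 − 0 = 9 is not divisible by 2.
So no integer satisfies both congruences.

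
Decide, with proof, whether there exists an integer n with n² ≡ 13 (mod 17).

n = 8

n = 8 works: 8² = 64, and 64 − 13 = 51 = 3·17.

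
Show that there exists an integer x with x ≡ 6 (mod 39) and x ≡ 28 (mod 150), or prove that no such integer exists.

gcd(39, 150) = 3. If x ≡ 6 (mod 39) and x ≡ 28 (mod 150), then x ≡ 6 (mod 3) and x ≡ 28 (mod 3).
But 6 mod 3 = 0 while 28 mod 3 = 1, a contradiction.
Hence the system has no solution.

No such integer exists.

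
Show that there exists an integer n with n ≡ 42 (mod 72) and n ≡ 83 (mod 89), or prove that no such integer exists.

n = 2130

Since 72 and 89 share no common factor, CRT says the pair of congruences has a solution (unique mod 6408).
Write n = 42 + 72t and require 42 + 72t ≡ 83 (mod 89), i.e. 72t ≡ 41 (mod 89).
Invert 72 mod 89 by the Euclidean algorithm: 89 = 1·72 + 17, 72 = 4·17 + 4, 17 = 4·4 + 1, 4 = 4·1 + 0; back-substituting, 1 = 17 − 4·4 = 17 − 4·(72 − 4·17) = −4·72 + 17·17 = −4·72 + 17·(89 − 1·72) = 17·89 − 21·72. Hence 72·(-21) ≡ 1, so 72⁻¹ ≡ -21 ≡ 68 (mod 89).
Multiplying by 68: t ≡ 68·41 = 2788 ≡ 29 (mod 89).
Taking t = 29 gives n = 42 + 72·29 = 2130.
Check: 2130 mod 72 = 42, 2130 mod 89 = 83. ✓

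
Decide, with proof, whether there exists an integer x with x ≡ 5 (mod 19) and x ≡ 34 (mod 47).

x = 81

gcd(19, 47) = 1, so the Chinese Remainder Theorem guarantees exactly one residue class mod 893 satisfying both.
Write x = 5 + 19t and require 5 + 19t ≡ 34 (mod 47), i.e. 19t ≡ 29 (mod 47).
Invert 19 mod 47 by the Euclidean algorithm: 47 = 2·19 + 9, 19 = 2·9 + 1, 9 = 9·1 + 0; back-substituting, 1 = 19 − 2·9 = 19 − 2·(47 − 2·19) = −2·47 + 5·19. Hence 19·5 ≡ 1, so 19⁻¹ ≡ 5 (mod 47).
Multiplying by 5: t ≡ 5·29 = 145 ≡ 4 (mod 47).
Taking t = 4 gives x = 5 + 19·4 = 81.
Indeed 81 ≡ 5 (mod 19) and 81 ≡ 34 (mod 47).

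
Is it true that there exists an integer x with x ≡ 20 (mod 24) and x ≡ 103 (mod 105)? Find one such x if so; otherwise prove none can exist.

No such integer exists.

Both moduli are multiples of 3 = gcd(24, 105), so any solution would satisfy x ≡ 20 and x ≡ 103 modulo 3 simultaneously.
These are incompatible: 20 − 103 = -83 is not divisible by 3.
Therefore no such x exists.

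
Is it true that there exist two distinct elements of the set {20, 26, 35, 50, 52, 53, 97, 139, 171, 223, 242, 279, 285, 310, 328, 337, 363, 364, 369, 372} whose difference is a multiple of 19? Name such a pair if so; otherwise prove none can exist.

Reduce each element mod 19: 20↦1, 26↦7, 35↦16, 50↦12, 52↦14, 53↦15, 97↦2, 139↦6, 171↦0, 223↦14, 242↦14, 279↦13, 285↦0, 310↦6, 328↦5, 337↦14, 363↦2, 364↦3, 369↦8, 372↦11. The residue 14 repeats (at 52 and 223), and 223 − 52 = 171 = 9·19.

52 and 223 are such a pair.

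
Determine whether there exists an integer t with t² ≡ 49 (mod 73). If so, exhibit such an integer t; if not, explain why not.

Take t = 7. Then 7² = 49, and since 0 ≤ 49 < 73 this is already reduced: 7² ≡ 49 (mod 73).

t = 7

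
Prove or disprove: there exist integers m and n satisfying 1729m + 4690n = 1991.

Any value of 1729m + 4690n is a multiple of gcd(1729, 4690) = 7.
But 1991 = 7·284 + 3, so 7 ∤ 1991.
So the equation is unsolvable over ℤ.

No such integers exist.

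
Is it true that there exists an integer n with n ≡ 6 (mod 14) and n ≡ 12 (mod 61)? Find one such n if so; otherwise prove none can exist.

Since 14 and 61 share no common factor, CRT says the pair of congruences has a solution (unique mod 854).
Any solution of the first congruence is n = 6 + 14t; substituting into the second, 14t ≡ 12 − 6 ≡ 6 (mod 61).
Since 14·48 = 672 = 11·61 + 1, the inverse of 14 mod 61 is 48.
Therefore t ≡ 48·6 = 288 ≡ 44 (mod 61).
Taking t = 44 gives n = 6 + 14·44 = 622.
Check: 622 mod 14 = 6, 622 mod 61 = 12. ✓

n = 622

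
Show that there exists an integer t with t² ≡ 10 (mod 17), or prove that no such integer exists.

There is no such integer.

Since (17 − t)² ≡ t² (mod 17), it suffices to square t = 0, 1, …, 8: the residues are 0, 1, 4, 9, 16, 8, 2, 15, 13.
So the quadratic residues mod 17 are {0, 1, 2, 4, 8, 9, 13, 15, 16}, and 10 is not among them.
Hence no integer t has t² ≡ 10 (mod 17).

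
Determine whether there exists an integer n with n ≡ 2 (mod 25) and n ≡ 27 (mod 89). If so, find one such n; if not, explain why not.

The moduli 25 and 89 are coprime, so by the Chinese Remainder Theorem a unique solution modulo 2225 exists.
Write n = 2 + 25t and require 2 + 25t ≡ 27 (mod 89), i.e. 25t ≡ 25 (mod 89).
To invert 25 modulo 89: 89 = 3·25 + 14, 25 = 1·14 + 11, 14 = 1·11 + 3, 11 = 3·3 + 2, 3 = 1·2 + 1, 2 = 2·1 + 0, and unwinding, 1 = 3 − 1·2 = 3 − (11 − 3·3) = −11 + 4·3 = −11 + 4·(14 − 1·11) = 4·14 − 5·11 = 4·14 − 5·(25 − 1·14) = −5·25 + 9·14 = −5·25 + 9·(89 − 3·25) = 9·89 − 32·25. Thus 25⁻¹ ≡ -32 ≡ 57 (mod 89).
Therefore t ≡ 57·25 = 1425 ≡ 1 (mod 89).
With t = 1: n = 2 + 25·1 = 27.
Verify: 27 = 1·25 + 2 and 27 = 0·89 + 27. ✓

n = 27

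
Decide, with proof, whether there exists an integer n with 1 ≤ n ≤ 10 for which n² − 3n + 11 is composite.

n = 1

At n = 1: 1² − 3·1 + 11 = 9 = 3·3, which is composite.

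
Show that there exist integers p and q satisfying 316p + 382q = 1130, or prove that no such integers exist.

p = 116, q = -93

Since gcd(316, 382) = 2 and 1130 = 2·565, Bézout's identity guarantees a solution.
Dividing through by 2 reduces the equation to 158p + 191q = 565.
Run the Euclidean algorithm on 191 and 158: 191 = 1·158 + 33, 158 = 4·33 + 26, 33 = 1·26 + 7, 26 = 3·7 + 5, 7 = 1·5 + 2, 5 = 2·2 + 1, 2 = 2·1 + 0.
Working back up the chain: 1 = 5 − 2·2 = 5 − 2·(7 − 1·5) = −2·7 + 3·5 = −2·7 + 3·(26 − 3·7) = 3·26 − 11·7 = 3·26 − 11·(33 − 1·26) = −11·33 + 14·26 = −11·33 + 14·(158 − 4·33) = 14·158 − 67·33 = 14·158 − 67·(191 − 1·158) = −67·191 + 81·158. So 158·81 + 191·(-67) = 1.
Multiplying through by 565: p = 81·565 = 45765, q = (-67)·565 = -37855 is a solution.
Shifting by a multiple of (191, −158) keeps it a solution: p = 45765 − 239·191 = 116, q = -37855 + 239·158 = -93.
Check: 316·116 + 382·(-93) = 36656 − 35526 = 1130. ✓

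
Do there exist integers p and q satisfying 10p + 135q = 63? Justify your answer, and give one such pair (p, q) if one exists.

There are no such integers.

gcd(10, 135) = 5, so every integer of the form 10p + 135q is a multiple of 5.
But 63 is not a multiple of 5 (it leaves remainder 3).
So the equation is unsolvable over ℤ.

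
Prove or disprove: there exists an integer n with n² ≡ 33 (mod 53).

53 is prime, so by Euler's criterion 33 is a square mod 53 iff 33^((53−1)/2) = 33^26 ≡ 1 (mod 53).
Squaring successively (mod 53): 33^2 = 1089 ≡ 29; 33^4 ≡ 29² = 841 ≡ 46; 33^8 ≡ 46² = 2116 ≡ 49; 33^16 ≡ 49² = 2401 ≡ 16.
Since 26 = 16 + 8 + 2, 33^26 ≡ 16 · 49 · 29; multiplying out mod 53: 16·49 = 784 ≡ 42, then 42·29 = 1218 ≡ 52. Thus 33^26 ≡ 52 ≡ −1 (mod 53).
The value −1 means 33 is a non-residue modulo 53, so n² ≡ 33 (mod 53) is impossible.

No such integer exists.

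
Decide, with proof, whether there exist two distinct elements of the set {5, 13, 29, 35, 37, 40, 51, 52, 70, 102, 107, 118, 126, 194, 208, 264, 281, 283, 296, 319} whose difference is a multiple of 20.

Reduce each element modulo 20: 5↦5, 13↦13, 29↦9, 35↦15, 37↦17, 40↦0, 51↦11, 52↦12, 70↦10, 102↦2, 107↦7, 118↦18, 126↦6, 194↦14, 208↦8, 264↦4, 281↦1, 283↦3, 296↦16, 319↦19.
These 20 residues are pairwise different, hence no difference of two elements is divisible by 20.

There is no such pair.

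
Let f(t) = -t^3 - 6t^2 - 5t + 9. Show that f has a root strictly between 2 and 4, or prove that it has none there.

No such root exists.

The endpoint values f(2) = -33 and f(4) = -171 are both negative. Claim: f(t) < 0 for every t in (2, 4).
Substitute t = 2 + u, where 0 < u < 2 on the interval. Expanding, f(2 + u) = -u^3 - 12u^2 - 41u - 33.
All 4 nonzero coefficients of this polynomial in u are negative; hence for u > 0 the value is a sum of negative terms (the constant -33 among them).
Therefore f(t) < 0 throughout (2, 4), and f has no zero there.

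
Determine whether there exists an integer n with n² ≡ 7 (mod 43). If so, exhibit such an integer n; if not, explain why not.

No, no such integer exists.

Apply Euler's criterion with the prime 43: 7 is a quadratic residue iff 7^21 ≡ 1 (mod 43), and a non-residue iff it is ≡ −1.
Squaring successively (mod 43): 7^2 = 49 ≡ 6; 7^4 ≡ 6² = 36 ≡ 36; 7^8 ≡ 36² = 1296 ≡ 6; 7^16 ≡ 6² = 36 ≡ 36.
Since 21 = 16 + 4 + 1, 7^21 ≡ 36 · 36 · 7; multiplying out mod 43: 36·36 = 1296 ≡ 6, then 6·7 = 42 ≡ 42. Thus 7^21 ≡ 42 ≡ −1 (mod 43).
By Euler's criterion 7 is a quadratic non-residue mod 43: no n satisfies n² ≡ 7 (mod 43).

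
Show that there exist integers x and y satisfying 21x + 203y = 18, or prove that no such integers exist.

No such integers exist.

gcd(21, 203) = 7, so every integer of the form 21x + 203y is a multiple of 7.
But 18 is not a multiple of 7 (it leaves remainder 4).
Hence no integers x, y satisfy the equation.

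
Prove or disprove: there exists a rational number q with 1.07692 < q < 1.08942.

q = 13/12

Multiplying by 12: 12·1.07692 = 12.92304 and 12·1.08942 = 13.07304, so the integer 13 lies strictly between them.
Hence 13/12 is a rational number with 1.07692 < 13/12 < 1.08942.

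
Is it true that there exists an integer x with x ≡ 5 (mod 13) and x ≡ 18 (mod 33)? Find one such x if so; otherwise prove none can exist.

Since 13 and 33 share no common factor, CRT says the pair of congruences has a solution (unique mod 429).
Write x = 5 + 13t and require 5 + 13t ≡ 18 (mod 33), i.e. 13t ≡ 13 (mod 33).
Note 13·28 = 364 ≡ 1 (mod 33) (as 364 − 1 = 11·33), so 13⁻¹ ≡ 28.
Therefore t ≡ 28·13 = 364 ≡ 1 (mod 33).
Taking t = 1 gives x = 5 + 13·1 = 18.
Check: 18 mod 13 = 5, 18 mod 33 = 18. ✓

x = 18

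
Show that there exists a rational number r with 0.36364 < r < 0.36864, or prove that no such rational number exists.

Multiplying by 19: 19·0.36364 = 6.90916 and 19·0.36864 = 7.00416, so the integer 7 lies strictly between them.
Dividing back, 0.36364 < 7/19 < 0.36864, and 7/19 is rational.

r = 7/19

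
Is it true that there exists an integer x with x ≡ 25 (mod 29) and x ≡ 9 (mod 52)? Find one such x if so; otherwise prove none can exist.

x = 373

gcd(29, 52) = 1, so the Chinese Remainder Theorem guarantees exactly one residue class mod 1508 satisfying both.
Write x = 25 + 29t and require 25 + 29t ≡ 9 (mod 52), i.e. 29t ≡ 36 (mod 52).
Note 29·9 = 261 ≡ 1 (mod 52) (as 261 − 1 = 5·52), so 29⁻¹ ≡ 9.
Therefore t ≡ 9·36 = 324 ≡ 12 (mod 52).
Taking t = 12 gives x = 25 + 29·12 = 373.
Verify: 373 = 12·29 + 25 and 373 = 7·52 + 9. ✓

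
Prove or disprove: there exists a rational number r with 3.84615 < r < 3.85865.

r = 27/7

Scale by 7: the interval becomes (26.92305, 27.01055), which contains the integer 27.
Hence 27/7 is a rational number with 3.84615 < 27/7 < 3.85865.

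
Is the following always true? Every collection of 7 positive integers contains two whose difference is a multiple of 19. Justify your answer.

Try 7 consecutive integers, 24, 25, …, 30. Their remainders mod 19 are 5, 6, 7, 8, 9, 10, 11 — pairwise different, as any 7 ≤ 19 consecutive integers have distinct residues.
No two share a residue, so no pair has difference divisible by 19; the claim fails for this set.

No; for instance {24, 25, 26, 27, 28, 29, 30} is a counterexample.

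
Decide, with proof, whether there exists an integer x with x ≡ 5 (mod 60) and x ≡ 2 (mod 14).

No such integer exists.

Both moduli are multiples of 2 = gcd(60, 14), so any solution would satisfy x ≡ 5 and x ≡ 2 modulo 2 simultaneously.
These are incompatible: 5 − 2 = 3 is not divisible by 2.
Hence the system has no solution.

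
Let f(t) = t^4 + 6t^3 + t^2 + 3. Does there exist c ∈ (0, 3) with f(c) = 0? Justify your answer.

The endpoint values f(0) = 3 and f(3) = 255 are both positive. Claim: f(t) > 0 for every t in (0, 3).
The nonzero coefficients of f are all positive, so for t > 0 every term of f(t) is positive (the constant term 3 strictly so).
So f is strictly positive on (0, 3); no root exists in the interval.

No such root exists.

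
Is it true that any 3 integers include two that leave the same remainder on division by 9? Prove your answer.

No; for instance {1, 2, 3} is a counterexample.

Consider the 3 integers 1, 2, 3. They lie in distinct residue classes modulo 9, since 3 ≤ 9.
So no two of them leave the same remainder on division by 9; the claim fails for this set.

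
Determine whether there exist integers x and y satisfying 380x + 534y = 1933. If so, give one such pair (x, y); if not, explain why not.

No, no such integers exist.

Any value of 380x + 534y is a multiple of gcd(380, 534) = 2.
However 1933 leaves remainder 1 on division by 2.
Hence no integers x, y satisfy the equation.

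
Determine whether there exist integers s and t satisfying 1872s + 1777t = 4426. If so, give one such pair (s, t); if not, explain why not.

Since gcd(1872, 1777) = 1, every integer is an integer combination of 1872 and 1777.
Run the Euclidean algorithm on 1872 and 1777: 1872 = 1·1777 + 95, 1777 = 18·95 + 67, 95 = 1·67 + 28, 67 = 2·28 + 11, 28 = 2·11 + 6, 11 = 1·6 + 5, 6 = 1·5 + 1, 5 = 5·1 + 0.
Back-substituting, 1 = 6 − 1·5 = 6 − (11 − 1·6) = −11 + 2·6 = −11 + 2·(28 − 2·11) = 2·28 − 5·11 = 2·28 − 5·(67 − 2·28) = −5·67 + 12·28 = −5·67 + 12·(95 − 1·67) = 12·95 − 17·67 = 12·95 − 17·(1777 − 18·95) = −17·1777 + 318·95 = −17·1777 + 318·(1872 − 1·1777) = 318·1872 − 335·1777; that is, 1872·318 + 1777·(-335) = 1.
Scaling by 4426 gives the particular solution (s, t) = (1407468, -1482710).
Shifting by a multiple of (1777, −1872) keeps it a solution: s = 1407468 − 792·1777 = 84, t = -1482710 + 792·1872 = -86.
Check: 1872·84 + 1777·(-86) = 157248 − 152822 = 4426. ✓

s = 84, t = -86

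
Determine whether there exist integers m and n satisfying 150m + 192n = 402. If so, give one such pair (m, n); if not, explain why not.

Since gcd(150, 192) = 6 and 402 = 6·67, Bézout's identity guarantees a solution.
Dividing through by 6 reduces the equation to 25m + 32n = 67.
Run the Euclidean algorithm on 32 and 25: 32 = 1·25 + 7, 25 = 3·7 + 4, 7 = 1·4 + 3, 4 = 1·3 + 1, 3 = 3·1 + 0.
Unwinding: 1 = 4 − 1·3 = 4 − (7 − 1·4) = −7 + 2·4 = −7 + 2·(25 − 3·7) = 2·25 − 7·7 = 2·25 − 7·(32 − 1·25) = −7·32 + 9·25, i.e. 25·9 + 32·(-7) = 1.
Multiplying through by 67: m = 9·67 = 603, n = (-7)·67 = -469 is a solution.
Shifting by a multiple of (32, −25) keeps it a solution: m = 603 − 18·32 = 27, n = -469 + 18·25 = -19.
Indeed 150·27 + 192·(-19) = 4050 − 3648 = 402.

m = 27, n = -19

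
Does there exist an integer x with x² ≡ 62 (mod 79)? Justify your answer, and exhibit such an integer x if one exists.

Take x = 33. Then 33² = 1089 = 13·79 + 62, so 33² ≡ 62 (mod 79).

x = 33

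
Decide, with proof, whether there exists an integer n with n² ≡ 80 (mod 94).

No such integer exists.

Reduce modulo the prime factor 47 of 94: any solution would satisfy n² ≡ 33 (mod 47).
Apply Euler's criterion with the prime 47: 33 is a quadratic residue iff 33^23 ≡ 1 (mod 47), and a non-residue iff it is ≡ −1.
Repeated squaring mod 47: 33^2 = 1089 ≡ 8; 33^4 ≡ 8² = 64 ≡ 17; 33^8 ≡ 17² = 289 ≡ 7; 33^16 ≡ 7² = 49 ≡ 2.
Since 23 = 16 + 4 + 2 + 1, 33^23 ≡ 2 · 17 · 8 · 33; multiplying out mod 47: 2·17 = 34 ≡ 34, then 34·8 = 272 ≡ 37, then 37·33 = 1221 ≡ 46. Thus 33^23 ≡ 46 ≡ −1 (mod 47).
By Euler's criterion 33 is a quadratic non-residue mod 47: no n satisfies n² ≡ 33 (mod 47).
So 33 is not a square mod 47, and hence 80 is not a square mod 94.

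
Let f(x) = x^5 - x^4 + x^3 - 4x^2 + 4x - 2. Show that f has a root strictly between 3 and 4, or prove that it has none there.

The endpoint values f(3) = 163 and f(4) = 782 are both positive. Claim: f(x) > 0 for every x in (3, 4).
Shift to the endpoint 3: with x = 3 + u (0 < u < 1), one computes f(3 + u) = u^5 + 14u^4 + 79u^3 + 221u^2 + 304u + 163.
The nonzero coefficients here are all positive, so for u > 0 every term is positive (or zero), and the constant term 163 is strictly positive.
So f is strictly positive on (3, 4); no root exists in the interval.

f has no root in that interval.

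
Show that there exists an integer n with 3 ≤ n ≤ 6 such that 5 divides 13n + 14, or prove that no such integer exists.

At n = 3, 13·3 + 14 = 53 ≡ 3 (mod 5), and each step in n adds 13 ≡ 3 (mod 5), giving residues 3, 1, 4, 2 for n = 3, 4, 5, 6.
Since 0 is absent from this list, 5 ∤ 13n + 14 for every n with 3 ≤ n ≤ 6.

No such integer n in that range exists.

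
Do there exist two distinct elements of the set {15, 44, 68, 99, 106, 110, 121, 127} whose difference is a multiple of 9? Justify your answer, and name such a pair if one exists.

There is no such pair.

Residues mod 9: 15↦6, 44↦8, 68↦5, 99↦0, 106↦7, 110↦2, 121↦4, 127↦1.
All 8 residues are distinct, so no two elements differ by a multiple of 9.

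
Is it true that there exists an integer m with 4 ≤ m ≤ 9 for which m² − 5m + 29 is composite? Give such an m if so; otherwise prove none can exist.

At m = 9: 9² − 5·9 + 29 = 65 = 5·13, which is composite.

m = 9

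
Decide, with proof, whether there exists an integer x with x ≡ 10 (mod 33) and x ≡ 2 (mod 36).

Reduce both congruences modulo 3, which divides 33 and 36: they say x ≡ 10 (mod 3) and x ≡ 2 (mod 3).
However 10 ≡ 1 and 2 ≡ 2 (mod 3), and 1 ≠ 2.
Therefore no such x exists.

There is no such integer.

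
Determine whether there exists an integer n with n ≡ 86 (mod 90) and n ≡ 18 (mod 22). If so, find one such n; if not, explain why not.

n = 986

Here gcd(90, 22) = 2, and both 86 and 18 leave remainder 0 mod 2, so the system is consistent.
Write n = 86 + 90t. Then 90t ≡ 18 − 86 ≡ 20 (mod 22); dividing through by 2 gives 45t ≡ 10 (mod 11).
45 ≡ 1 (mod 11), so this reads 1t ≡ 10 (mod 11). So t ≡ 10 (mod 11).
Then n = 86 + 90·10 = 986.
Check: 986 mod 90 = 86, 986 mod 22 = 18. ✓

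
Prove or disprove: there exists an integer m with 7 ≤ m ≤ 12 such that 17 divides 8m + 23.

m = 12

m = 12 works, since 8·12 + 23 = 119 = 7·17.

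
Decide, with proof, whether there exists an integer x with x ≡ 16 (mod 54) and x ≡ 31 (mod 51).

The moduli are not coprime: gcd(54, 51) = 3. Compatibility requires 3 ∣ (31 − 16) = 15, which holds, so solutions exist.
Step through x = 16, 16 + 54, 16 + 2·54, …: the values 16, 70, 124, 178, 232, 286 reduce mod 51 to 16, 19, 22, 25, 28, 31. The value 286 hits 31.
Check: 286 mod 54 = 16, 286 mod 51 = 31. ✓

x = 286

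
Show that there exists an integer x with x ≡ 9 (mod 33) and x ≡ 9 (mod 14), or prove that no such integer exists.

x = 9

gcd(33, 14) = 1, so the Chinese Remainder Theorem guarantees exactly one residue class mod 462 satisfying both.
Any solution of the first congruence is x = 9 + 33t; substituting into the second, 33t ≡ 9 − 9 ≡ 0 (mod 14).
33 ≡ 5 (mod 14), so this reads 5t ≡ 0 (mod 14). t = 0 satisfies this.
Taking t = 0 gives x = 9 + 33·0 = 9.
Verify: 9 = 0·33 + 9 and 9 = 0·14 + 9. ✓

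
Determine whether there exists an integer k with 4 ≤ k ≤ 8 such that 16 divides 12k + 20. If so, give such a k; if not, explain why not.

k = 5

k = 5 works, since 12·5 + 20 = 80 = 5·16.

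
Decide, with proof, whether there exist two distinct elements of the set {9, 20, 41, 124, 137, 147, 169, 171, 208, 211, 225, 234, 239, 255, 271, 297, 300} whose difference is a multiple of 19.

Two integers differ by a multiple of 19 exactly when they have the same residue mod 19. The residues are 9↦9, 20↦1, 41↦3, 124↦10, 137↦4, 147↦14, 169↦17, 171↦0, 208↦18, 211↦2, 225↦16, 234↦6, 239↦11, 255↦8, 271↦5, 297↦12, 300↦15.
No residue repeats among the 17 elements, so no pair has difference ≡ 0 (mod 19).

No such pair exists.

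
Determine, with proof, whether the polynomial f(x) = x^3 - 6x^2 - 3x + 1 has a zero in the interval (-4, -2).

f(-4) = -147 and f(-2) = -25, both negative, so a sign-change argument is unavailable; we show f keeps this sign on the whole interval.
Substitute x = -2 − u, where 0 < u < 2 on the interval. Expanding, f(-2 − u) = -u^3 - 12u^2 - 33u - 25.
All 4 nonzero coefficients of this polynomial in u are negative; hence for u > 0 the value is a sum of negative terms (the constant -25 among them).
So f is strictly negative on (-4, -2); no root exists in the interval.

No such root exists.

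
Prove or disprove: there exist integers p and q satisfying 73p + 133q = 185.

p = 8, q = -3

Since gcd(73, 133) = 1, every integer is an integer combination of 73 and 133.
Run the Euclidean algorithm on 133 and 73: 133 = 1·73 + 60, 73 = 1·60 + 13, 60 = 4·13 + 8, 13 = 1·8 + 5, 8 = 1·5 + 3, 5 = 1·3 + 2, 3 = 1·2 + 1, 2 = 2·1 + 0.
Working back up the chain: 1 = 3 − 1·2 = 3 − (5 − 1·3) = −5 + 2·3 = −5 + 2·(8 − 1·5) = 2·8 − 3·5 = 2·8 − 3·(13 − 1·8) = −3·13 + 5·8 = −3·13 + 5·(60 − 4·13) = 5·60 − 23·13 = 5·60 − 23·(73 − 1·60) = −23·73 + 28·60 = −23·73 + 28·(133 − 1·73) = 28·133 − 51·73. So 73·(-51) + 133·28 = 1.
Scaling by 185 gives the particular solution (p, q) = (-9435, 5180).
Shifting by a multiple of (133, −73) keeps it a solution: p = -9435 + 71·133 = 8, q = 5180 − 71·73 = -3.
Check: 73·8 + 133·(-3) = 584 − 399 = 185. ✓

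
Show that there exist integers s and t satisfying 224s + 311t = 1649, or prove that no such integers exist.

Since gcd(224, 311) = 1, every integer is an integer combination of 224 and 311.
Run the Euclidean algorithm on 311 and 224: 311 = 1·224 + 87, 224 = 2·87 + 50, 87 = 1·50 + 37, 50 = 1·37 + 13, 37 = 2·13 + 11, 13 = 1·11 + 2, 11 = 5·2 + 1, 2 = 2·1 + 0.
Unwinding: 1 = 11 − 5·2 = 11 − 5·(13 − 1·11) = −5·13 + 6·11 = −5·13 + 6·(37 − 2·13) = 6·37 − 17·13 = 6·37 − 17·(50 − 1·37) = −17·50 + 23·37 = −17·50 + 23·(87 − 1·50) = 23·87 − 40·50 = 23·87 − 40·(224 − 2·87) = −40·224 + 103·87 = −40·224 + 103·(311 − 1·224) = 103·311 − 143·224, i.e. 224·(-143) + 311·103 = 1.
Times 1649: 224·(-235807) + 311·169847 = 1649, so (-235807, 169847) solves it.
The general solution is s = -235807 + 311k, t = 169847 − 224k; taking k = 759 gives the smaller pair s = 242, t = -169.
Check: 224·242 + 311·(-169) = 54208 − 52559 = 1649. ✓

s = 242, t = -169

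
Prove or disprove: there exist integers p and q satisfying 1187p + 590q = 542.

p = 246, q = -494

Since gcd(1187, 590) = 1, every integer is an integer combination of 1187 and 590.
Euclidean algorithm: 1187 = 2·590 + 7, 590 = 84·7 + 2, 7 = 3·2 + 1, 2 = 2·1 + 0.
Back-substituting, 1 = 7 − 3·2 = 7 − 3·(590 − 84·7) = −3·590 + 253·7 = −3·590 + 253·(1187 − 2·590) = 253·1187 − 509·590; that is, 1187·253 + 590·(-509) = 1.
Scaling by 542 gives the particular solution (p, q) = (137126, -275878).
Shifting by a multiple of (590, −1187) keeps it a solution: p = 137126 − 232·590 = 246, q = -275878 + 232·1187 = -494.
Check: 1187·246 + 590·(-494) = 292002 − 291460 = 542. ✓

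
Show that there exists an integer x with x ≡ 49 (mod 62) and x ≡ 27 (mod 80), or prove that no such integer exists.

gcd(62, 80) = 2. A simultaneous solution exists iff 49 ≡ 27 (mod 2); here 49 mod 2 = 1 = 27 mod 2, so it does.
Write x = 49 + 62t. Then 62t ≡ 27 − 49 ≡ 58 (mod 80); dividing through by 2 gives 31t ≡ 29 (mod 40).
To invert 31 modulo 40: 40 = 1·31 + 9, 31 = 3·9 + 4, 9 = 2·4 + 1, 4 = 4·1 + 0, and unwinding, 1 = 9 − 2·4 = 9 − 2·(31 − 3·9) = −2·31 + 7·9 = −2·31 + 7·(40 − 1·31) = 7·40 − 9·31. Thus 31⁻¹ ≡ -9 ≡ 31 (mod 40).
Multiplying by 31: t ≡ 31·29 = 899 ≡ 19 (mod 40).
Then x = 49 + 62·19 = 1227.
Check: 1227 mod 62 = 49, 1227 mod 80 = 27. ✓

x = 1227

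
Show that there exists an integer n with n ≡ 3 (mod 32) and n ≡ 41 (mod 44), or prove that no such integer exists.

Both moduli are multiples of 4 = gcd(32, 44), so any solution would satisfy n ≡ 3 and n ≡ 41 modulo 4 simultaneously.
These are incompatible: 3 − 41 = -38 is not divisible by 4.
Therefore no such n exists.

No such integer exists.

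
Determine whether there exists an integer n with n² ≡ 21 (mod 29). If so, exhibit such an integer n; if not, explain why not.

There is no such integer.

29 is prime, so by Euler's criterion 21 is a square mod 29 iff 21^((29−1)/2) = 21^14 ≡ 1 (mod 29).
Squaring successively (mod 29): 21^2 = 441 ≡ 6; 21^4 ≡ 6² = 36 ≡ 7; 21^8 ≡ 7² = 49 ≡ 20.
Since 14 = 8 + 4 + 2, 21^14 ≡ 20 · 7 · 6; multiplying out mod 29: 20·7 = 140 ≡ 24, then 24·6 = 144 ≡ 28. Thus 21^14 ≡ 28 ≡ −1 (mod 29).
The value −1 means 21 is a non-residue modulo 29, so n² ≡ 21 (mod 29) is impossible.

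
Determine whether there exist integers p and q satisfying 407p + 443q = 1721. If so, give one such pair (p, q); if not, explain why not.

407 and 443 are coprime, so 407p + 443q ranges over all of ℤ.
Dividing repeatedly: 443 = 1·407 + 36, 407 = 11·36 + 11, 36 = 3·11 + 3, 11 = 3·3 + 2, 3 = 1·2 + 1, 2 = 2·1 + 0.
Unwinding: 1 = 3 − 1·2 = 3 − (11 − 3·3) = −11 + 4·3 = −11 + 4·(36 − 3·11) = 4·36 − 13·11 = 4·36 − 13·(407 − 11·36) = −13·407 + 147·36 = −13·407 + 147·(443 − 1·407) = 147·443 − 160·407, i.e. 407·(-160) + 443·147 = 1.
Multiplying through by 1721: p = (-160)·1721 = -275360, q = 147·1721 = 252987 is a solution.
The general solution is p = -275360 + 443k, q = 252987 − 407k; taking k = 622 gives the smaller pair p = 186, q = -167.
Indeed 407·186 + 443·(-167) = 75702 − 73981 = 1721.

p = 186, q = -167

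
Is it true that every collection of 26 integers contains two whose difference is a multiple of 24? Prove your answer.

There are exactly 24 possible remainders on division by 24.
Placing 26 integers into 24 classes, some class receives at least two — say a and b.
Their difference a − b is then a multiple of 24.

Yes, this is always true.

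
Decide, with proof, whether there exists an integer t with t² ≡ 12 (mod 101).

Apply Euler's criterion with the prime 101: 12 is a quadratic residue iff 12^50 ≡ 1 (mod 101), and a non-residue iff it is ≡ −1.
Squaring successively (mod 101): 12^2 = 144 ≡ 43; 12^4 ≡ 43² = 1849 ≡ 31; 12^8 ≡ 31² = 961 ≡ 52; 12^16 ≡ 52² = 2704 ≡ 78; 12^32 ≡ 78² = 6084 ≡ 24.
Since 50 = 32 + 16 + 2, 12^50 ≡ 24 · 78 · 43; multiplying out mod 101: 24·78 = 1872 ≡ 54, then 54·43 = 2322 ≡ 100. Thus 12^50 ≡ 100 ≡ −1 (mod 101).
The value −1 means 12 is a non-residue modulo 101, so t² ≡ 12 (mod 101) is impossible.

There is no such integer.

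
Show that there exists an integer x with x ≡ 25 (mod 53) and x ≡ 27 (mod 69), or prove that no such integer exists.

The moduli 53 and 69 are coprime, so by the Chinese Remainder Theorem a unique solution modulo 3657 exists.
Write x = 25 + 53t and require 25 + 53t ≡ 27 (mod 69), i.e. 53t ≡ 2 (mod 69).
Invert 53 mod 69 by the Euclidean algorithm: 69 = 1·53 + 16, 53 = 3·16 + 5, 16 = 3·5 + 1, 5 = 5·1 + 0; back-substituting, 1 = 16 − 3·5 = 16 − 3·(53 − 3·16) = −3·53 + 10·16 = −3·53 + 10·(69 − 1·53) = 10·69 − 13·53. Hence 53·(-13) ≡ 1, so 53⁻¹ ≡ -13 ≡ 56 (mod 69).
Therefore t ≡ 56·2 = 112 ≡ 43 (mod 69).
With t = 43: x = 25 + 53·43 = 2304.
Verify: 2304 = 43·53 + 25 and 2304 = 33·69 + 27. ✓

x = 2304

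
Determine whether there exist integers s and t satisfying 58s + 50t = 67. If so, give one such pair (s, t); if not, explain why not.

There are no such integers.

Both 58 and 50 are divisible by gcd(58, 50) = 2, hence so is any combination 58s + 50t.
But 67 is not a multiple of 2 (it leaves remainder 1).
So the equation is unsolvable over ℤ.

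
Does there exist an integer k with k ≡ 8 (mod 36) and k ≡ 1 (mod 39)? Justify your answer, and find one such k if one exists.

Reduce both congruences modulo 3, which divides 36 and 39: they say k ≡ 8 (mod 3) and k ≡ 1 (mod 3).
However 8 ≡ 2 and 1 ≡ 1 (mod 3), and 2 ≠ 1.
Therefore no such k exists.

There is no such integer.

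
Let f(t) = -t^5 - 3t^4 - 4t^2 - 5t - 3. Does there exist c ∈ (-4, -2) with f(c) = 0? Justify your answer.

f(-4) = 209 and f(-2) = -25, which have opposite signs.
f is continuous everywhere (it is a polynomial), in particular on [-4, -2].
So by the Intermediate Value Theorem there is a c strictly between -4 and -2 with f(c) = 0.

Yes, such a c exists.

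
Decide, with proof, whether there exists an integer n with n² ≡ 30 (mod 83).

Take n = 14. Then 14² = 196 = 2·83 + 30, so 14² ≡ 30 (mod 83).

n = 14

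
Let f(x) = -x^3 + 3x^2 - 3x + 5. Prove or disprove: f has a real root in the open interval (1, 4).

Such a root exists.

f(1) = 4 and f(4) = -23, which have opposite signs.
As a polynomial, f is continuous on every closed interval.
By the Intermediate Value Theorem f must vanish at some point of (1, 4).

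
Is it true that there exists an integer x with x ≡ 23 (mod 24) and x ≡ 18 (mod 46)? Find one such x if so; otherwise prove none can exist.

Both moduli are multiples of 2 = gcd(24, 46), so any solution would satisfy x ≡ 23 and x ≡ 18 modulo 2 simultaneously.
These are incompatible: 23 − 18 = 5 is not divisible by 2.
So no integer satisfies both congruences.

No such integer exists.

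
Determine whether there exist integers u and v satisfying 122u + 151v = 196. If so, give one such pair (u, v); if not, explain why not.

u = 113, v = -90

122 and 151 are coprime, so 122u + 151v ranges over all of ℤ.
Dividing repeatedly: 151 = 1·122 + 29, 122 = 4·29 + 6, 29 = 4·6 + 5, 6 = 1·5 + 1, 5 = 5·1 + 0.
Unwinding: 1 = 6 − 1·5 = 6 − (29 − 4·6) = −29 + 5·6 = −29 + 5·(122 − 4·29) = 5·122 − 21·29 = 5·122 − 21·(151 − 1·122) = −21·151 + 26·122, i.e. 122·26 + 151·(-21) = 1.
Times 196: 122·5096 + 151·(-4116) = 196, so (5096, -4116) solves it.
Shifting by a multiple of (151, −122) keeps it a solution: u = 5096 − 33·151 = 113, v = -4116 + 33·122 = -90.
Check: 122·113 + 151·(-90) = 13786 − 13590 = 196. ✓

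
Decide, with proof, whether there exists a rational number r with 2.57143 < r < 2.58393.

r = 31/12

Multiplying by 12: 12·2.57143 = 30.85716 and 12·2.58393 = 31.00716, so the integer 31 lies strictly between them.
So r = 31/12 works: it is a ratio of integers, and dividing 12·2.57143 < 31 < 12·2.58393 through by 12 gives 2.57143 < 31/12 < 2.58393.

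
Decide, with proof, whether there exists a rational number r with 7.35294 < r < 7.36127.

Multiplying by 14: 14·7.35294 = 102.94116 and 14·7.36127 = 103.05778, so the integer 103 lies strictly between them.
So r = 103/14 works: it is a ratio of integers, and dividing 14·7.35294 < 103 < 14·7.36127 through by 14 gives 7.35294 < 103/14 < 7.36127.

r = 103/14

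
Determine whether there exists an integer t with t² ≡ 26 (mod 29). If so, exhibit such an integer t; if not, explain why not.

29 is prime, so by Euler's criterion 26 is a square mod 29 iff 26^((29−1)/2) = 26^14 ≡ 1 (mod 29).
Repeated squaring mod 29: 26^2 = 676 ≡ 9; 26^4 ≡ 9² = 81 ≡ 23; 26^8 ≡ 23² = 529 ≡ 7.
Since 14 = 8 + 4 + 2, 26^14 ≡ 7 · 23 · 9; multiplying out mod 29: 7·23 = 161 ≡ 16, then 16·9 = 144 ≡ 28. Thus 26^14 ≡ 28 ≡ −1 (mod 29).
The value −1 means 26 is a non-residue modulo 29, so t² ≡ 26 (mod 29) is impossible.

No such integer exists.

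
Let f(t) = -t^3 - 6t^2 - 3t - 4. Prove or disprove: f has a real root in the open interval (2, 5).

The endpoint values f(2) = -42 and f(5) = -294 are both negative. Claim: f(t) < 0 for every t in (2, 5).
Substitute t = 2 + u, where 0 < u < 3 on the interval. Expanding, f(2 + u) = -u^3 - 12u^2 - 39u - 42.
All 4 nonzero coefficients of this polynomial in u are negative; hence for u > 0 the value is a sum of negative terms (the constant -42 among them).
So f is strictly negative on (2, 5); no root exists in the interval.

f has no root in that interval.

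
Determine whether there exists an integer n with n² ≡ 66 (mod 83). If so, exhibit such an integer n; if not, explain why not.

83 is prime, so by Euler's criterion 66 is a square mod 83 iff 66^((83−1)/2) = 66^41 ≡ 1 (mod 83).
Squaring successively (mod 83): 66^2 = 4356 ≡ 40; 66^4 ≡ 40² = 1600 ≡ 23; 66^8 ≡ 23² = 529 ≡ 31; 66^16 ≡ 31² = 961 ≡ 48; 66^32 ≡ 48² = 2304 ≡ 63.
Since 41 = 32 + 8 + 1, 66^41 ≡ 63 · 31 · 66; multiplying out mod 83: 63·31 = 1953 ≡ 44, then 44·66 = 2904 ≡ 82. Thus 66^41 ≡ 82 ≡ −1 (mod 83).
By Euler's criterion 66 is a quadratic non-residue mod 83: no n satisfies n² ≡ 66 (mod 83).

There is no such integer.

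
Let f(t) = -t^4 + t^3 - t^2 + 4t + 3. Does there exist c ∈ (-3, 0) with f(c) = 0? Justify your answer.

Yes, such a c exists.

f(-3) = -126 and f(0) = 3, which have opposite signs.
As a polynomial, f is continuous on every closed interval.
So by the Intermediate Value Theorem there is a c strictly between -3 and 0 with f(c) = 0.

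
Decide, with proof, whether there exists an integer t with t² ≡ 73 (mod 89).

t = 47

t = 47 works: 47² = 2209, and 2209 − 73 = 2136 = 24·89.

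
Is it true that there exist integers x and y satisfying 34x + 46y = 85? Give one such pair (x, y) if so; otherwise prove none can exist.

No such integers exist.

Both 34 and 46 are divisible by gcd(34, 46) = 2, hence so is any combination 34x + 46y.
But 85 = 2·42 + 1, so 2 ∤ 85.
Hence no integers x, y satisfy the equation.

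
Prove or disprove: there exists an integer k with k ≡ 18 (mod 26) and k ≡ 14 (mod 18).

k = 122

Here gcd(26, 18) = 2, and both 18 and 14 leave remainder 0 mod 2, so the system is consistent.
The integers ≡ 18 (mod 26) are 18, 44, 70, 96, 122, …; their remainders mod 18 are 0, 8, 16, 6, 14, so k = 122 is the first that is ≡ 14 (mod 18).
Check: 122 mod 26 = 18, 122 mod 18 = 14. ✓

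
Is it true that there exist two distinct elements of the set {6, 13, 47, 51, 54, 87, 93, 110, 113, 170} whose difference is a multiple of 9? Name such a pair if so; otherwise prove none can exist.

6 and 51 are such a pair.

6 mod 9 = 6 and 51 mod 9 = 6, so 51 − 6 = 45 = 5·9.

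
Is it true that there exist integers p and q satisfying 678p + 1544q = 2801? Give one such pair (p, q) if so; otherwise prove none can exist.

Both 678 and 1544 are divisible by gcd(678, 1544) = 2, hence so is any combination 678p + 1544q.
However 2801 leaves remainder 1 on division by 2.
Therefore 678p + 1544q = 2801 has no solution in integers.

No such integers exist.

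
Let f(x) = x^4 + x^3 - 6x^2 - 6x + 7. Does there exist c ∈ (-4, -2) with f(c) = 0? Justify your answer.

No such root exists.

f(-4) = 127 and f(-2) = 3, both positive, so a sign-change argument is unavailable; we show f keeps this sign on the whole interval.
Shift to the endpoint -2: with x = -2 − u (0 < u < 2), one computes f(-2 − u) = u^4 + 7u^3 + 12u^2 + 2u + 3.
The nonzero coefficients here are all positive, so for u > 0 every term is positive (or zero), and the constant term 3 is strictly positive.
So f is strictly positive on (-4, -2); no root exists in the interval.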